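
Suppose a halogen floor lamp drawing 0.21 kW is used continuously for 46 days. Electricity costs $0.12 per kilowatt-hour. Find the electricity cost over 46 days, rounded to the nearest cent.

Runtime = 24 h × 46 = 1104 h
Energy = 0.21 kW × 1104 h = 231.84 kWh
Cost = 231.84 kWh × $0.12/kWh = $27.82

$27.82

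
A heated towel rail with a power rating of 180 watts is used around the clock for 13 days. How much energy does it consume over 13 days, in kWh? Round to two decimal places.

Runtime = 24 h × 13 = 312 h
Energy = 0.18 kW × 312 h = 56.16 kWh

56.16 kWh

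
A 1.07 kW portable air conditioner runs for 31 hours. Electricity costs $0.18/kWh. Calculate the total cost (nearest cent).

$5.97

Energy = 1.07 kW × 31 h = 33.17 kWh
Cost = 33.17 kWh × $0.18/kWh = $5.97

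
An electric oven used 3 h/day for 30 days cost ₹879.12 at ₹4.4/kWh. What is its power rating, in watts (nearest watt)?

Energy = ₹879.12 ÷ ₹4.4/kWh = 199.8 kWh
Runtime = 3 h/day × 30 days = 90 h
Power = 199.8 kWh ÷ 90 h = 2.22 kW = 2220 W

2220 W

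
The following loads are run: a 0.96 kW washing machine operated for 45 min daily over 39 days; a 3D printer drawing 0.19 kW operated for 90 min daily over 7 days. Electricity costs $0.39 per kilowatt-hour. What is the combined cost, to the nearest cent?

$11.73

washing machine: Runtime = 45 min × 39 = 1755 min = 29.25 h
washing machine: 0.96 kW × 29.25 h = 28.08 kWh
3D printer: Runtime = 90 min × 7 = 630 min = 10.5 h
3D printer: 0.19 kW × 10.5 h = 1.995 kWh
Total energy = 30.075 kWh
Cost = 30.075 × $0.39 = $11.73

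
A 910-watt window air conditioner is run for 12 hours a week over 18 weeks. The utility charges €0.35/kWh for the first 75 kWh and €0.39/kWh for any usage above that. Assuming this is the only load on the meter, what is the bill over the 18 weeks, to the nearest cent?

€73.66

Runtime = 12 h/week × 18 weeks = 216 h
Energy = 0.91 kW × 216 h = 196.56 kWh
Tier 1 (0–75 kWh): 75 × €0.35 = €26.25
Above 75 kWh: 121.56 × €0.39 = €47.4084
Bill = €73.66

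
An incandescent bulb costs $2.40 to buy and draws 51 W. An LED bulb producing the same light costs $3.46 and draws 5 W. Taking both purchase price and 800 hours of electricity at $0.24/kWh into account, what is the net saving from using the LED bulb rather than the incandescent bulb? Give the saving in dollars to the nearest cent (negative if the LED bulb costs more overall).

incandescent bulb: $2.40 + (51/1000) kW × 800 h × $0.24 = $2.40 + $9.792 = $12.192
LED bulb: $3.46 + (5/1000) kW × 800 h × $0.24 = $3.46 + $0.96 = $4.42
Saving = $12.192 − $4.42 = $7.772 → $7.77

$7.77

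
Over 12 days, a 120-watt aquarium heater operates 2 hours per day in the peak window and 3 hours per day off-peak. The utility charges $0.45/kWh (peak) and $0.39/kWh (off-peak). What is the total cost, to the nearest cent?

$2.98

Peak energy = 0.12 kW × 2 h × 12 = 2.88 kWh
Off-peak energy = 0.12 kW × 3 h × 12 = 4.32 kWh
Cost = 2.88 × $0.45 + 4.32 × $0.39 = $1.296 + $1.6848 = $2.98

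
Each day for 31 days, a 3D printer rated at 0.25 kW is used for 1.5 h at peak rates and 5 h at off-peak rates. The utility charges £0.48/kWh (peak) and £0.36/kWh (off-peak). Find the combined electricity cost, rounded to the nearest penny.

Peak energy = 0.25 kW × 1.5 h × 31 = 11.625 kWh
Off-peak energy = 0.25 kW × 5 h × 31 = 38.75 kWh
Cost = 11.625 × £0.48 + 38.75 × £0.36 = £5.58 + £13.95 = £19.53

£19.53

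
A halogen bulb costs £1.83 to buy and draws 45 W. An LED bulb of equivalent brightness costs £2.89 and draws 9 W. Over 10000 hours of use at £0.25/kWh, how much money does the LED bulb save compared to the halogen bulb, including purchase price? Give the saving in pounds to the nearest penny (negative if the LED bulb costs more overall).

halogen bulb: £1.83 + (45/1000) kW × 10000 h × £0.25 = £1.83 + £112.5 = £114.33
LED bulb: £2.89 + (9/1000) kW × 10000 h × £0.25 = £2.89 + £22.5 = £25.39
Saving = £114.33 − £25.39 = £88.94

£88.94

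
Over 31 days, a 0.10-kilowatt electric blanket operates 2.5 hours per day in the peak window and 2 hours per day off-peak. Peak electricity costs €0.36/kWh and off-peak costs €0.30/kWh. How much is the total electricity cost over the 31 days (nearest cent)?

Peak energy = 0.1 kW × 2.5 h × 31 = 7.75 kWh
Off-peak energy = 0.1 kW × 2 h × 31 = 6.2 kWh
Cost = 7.75 × €0.36 + 6.2 × €0.30 = €2.79 + €1.86 = €4.65

€4.65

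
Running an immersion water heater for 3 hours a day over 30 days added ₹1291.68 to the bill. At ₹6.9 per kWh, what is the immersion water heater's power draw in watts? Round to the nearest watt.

2080 W

Energy = ₹1291.68 ÷ ₹6.9/kWh = 187.2 kWh
Runtime = 3 h/day × 30 days = 90 h
Power = 187.2 kWh ÷ 90 h = 2.08 kW = 2080 W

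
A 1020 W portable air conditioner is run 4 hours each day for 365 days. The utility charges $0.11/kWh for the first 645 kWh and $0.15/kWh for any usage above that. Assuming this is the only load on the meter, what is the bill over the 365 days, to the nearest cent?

$197.58

Runtime = 4 h/day × 365 days = 1460 h
Energy = 1.02 kW × 1460 h = 1489.2 kWh
Tier 1 (0–645 kWh): 645 × $0.11 = $70.95
Above 645 kWh: 844.2 × $0.15 = $126.63
Bill = $197.58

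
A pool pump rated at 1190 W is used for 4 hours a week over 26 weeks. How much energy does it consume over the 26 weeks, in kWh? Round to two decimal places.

123.76 kWh

Runtime = 4 h/week × 26 weeks = 104 h
Energy = 1.19 kW × 104 h = 123.76 kWh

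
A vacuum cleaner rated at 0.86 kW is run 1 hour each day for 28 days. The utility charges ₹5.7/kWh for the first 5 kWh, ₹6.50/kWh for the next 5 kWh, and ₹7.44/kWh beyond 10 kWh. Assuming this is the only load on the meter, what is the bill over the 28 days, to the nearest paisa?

Runtime = 1 h/day × 28 days = 28 h
Energy = 0.86 kW × 28 h = 24.08 kWh
Tier 1 (0–5 kWh): 5 × ₹5.7 = ₹28.5
Tier 2 (5–10 kWh): 5 × ₹6.50 = ₹32.5
Above 10 kWh: 14.08 × ₹7.44 = ₹104.7552
Bill = ₹165.76

₹165.76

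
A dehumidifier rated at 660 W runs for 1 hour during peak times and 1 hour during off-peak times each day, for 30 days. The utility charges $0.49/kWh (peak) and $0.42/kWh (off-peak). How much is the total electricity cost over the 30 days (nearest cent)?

Peak energy = 0.66 kW × 1 h × 30 = 19.8 kWh
Off-peak energy = 0.66 kW × 1 h × 30 = 19.8 kWh
Cost = 19.8 × $0.49 + 19.8 × $0.42 = $9.702 + $8.316 = $18.02

$18.02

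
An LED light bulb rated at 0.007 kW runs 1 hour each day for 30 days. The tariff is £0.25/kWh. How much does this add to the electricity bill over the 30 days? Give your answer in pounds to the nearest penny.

Runtime = 1 h/day × 30 days = 30 h
Energy = 0.007 kW × 30 h = 0.21 kWh
Cost = 0.21 kWh × £0.25/kWh = £0.05

£0.05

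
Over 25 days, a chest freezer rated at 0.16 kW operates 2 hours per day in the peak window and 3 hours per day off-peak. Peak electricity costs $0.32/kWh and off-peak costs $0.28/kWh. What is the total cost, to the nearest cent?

$5.92

Peak energy = 0.16 kW × 2 h × 25 = 8 kWh
Off-peak energy = 0.16 kW × 3 h × 25 = 12 kWh
Cost = 8 × $0.32 + 12 × $0.28 = $2.56 + $3.36 = $5.92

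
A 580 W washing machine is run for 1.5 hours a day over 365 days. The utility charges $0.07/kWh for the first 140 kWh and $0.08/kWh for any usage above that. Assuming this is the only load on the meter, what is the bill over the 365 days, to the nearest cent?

Runtime = 1.5 h/day × 365 days = 547.5 h
Energy = 0.58 kW × 547.5 h = 317.55 kWh
Tier 1 (0–140 kWh): 140 × $0.07 = $9.8
Above 140 kWh: 177.55 × $0.08 = $14.204
Bill = $24.00

$24.00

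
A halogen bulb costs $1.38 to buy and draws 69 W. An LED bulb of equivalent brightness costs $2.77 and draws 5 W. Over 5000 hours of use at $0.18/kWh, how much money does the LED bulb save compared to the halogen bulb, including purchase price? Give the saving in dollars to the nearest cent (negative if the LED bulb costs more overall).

$56.21

halogen bulb: $1.38 + (69/1000) kW × 5000 h × $0.18 = $1.38 + $62.1 = $63.48
LED bulb: $2.77 + (5/1000) kW × 5000 h × $0.18 = $2.77 + $4.5 = $7.27
Saving = $63.48 − $7.27 = $56.21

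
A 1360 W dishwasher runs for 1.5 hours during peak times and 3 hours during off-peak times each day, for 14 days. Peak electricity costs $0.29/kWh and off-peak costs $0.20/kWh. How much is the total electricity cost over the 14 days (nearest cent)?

Peak energy = 1.36 kW × 1.5 h × 14 = 28.56 kWh
Off-peak energy = 1.36 kW × 3 h × 14 = 57.12 kWh
Cost = 28.56 × $0.29 + 57.12 × $0.20 = $8.2824 + $11.424 = $19.71

$19.71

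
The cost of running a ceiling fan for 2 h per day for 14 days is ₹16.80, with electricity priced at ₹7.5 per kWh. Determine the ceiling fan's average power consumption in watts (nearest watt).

80 W

Energy = ₹16.80 ÷ ₹7.5/kWh = 2.24 kWh
Runtime = 2 h/day × 14 days = 28 h
Power = 2.24 kWh ÷ 28 h = 0.08 kW = 80 W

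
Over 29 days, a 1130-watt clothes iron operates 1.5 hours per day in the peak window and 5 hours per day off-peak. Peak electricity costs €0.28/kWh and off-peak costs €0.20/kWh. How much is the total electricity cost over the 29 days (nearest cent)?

Peak energy = 1.13 kW × 1.5 h × 29 = 49.155 kWh
Off-peak energy = 1.13 kW × 5 h × 29 = 163.85 kWh
Cost = 49.155 × €0.28 + 163.85 × €0.20 = €13.7634 + €32.77 = €46.53

€46.53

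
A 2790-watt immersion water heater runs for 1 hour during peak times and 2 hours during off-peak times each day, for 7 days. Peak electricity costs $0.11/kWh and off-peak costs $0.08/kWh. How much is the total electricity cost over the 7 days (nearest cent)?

Peak energy = 2.79 kW × 1 h × 7 = 19.53 kWh
Off-peak energy = 2.79 kW × 2 h × 7 = 39.06 kWh
Cost = 19.53 × $0.11 + 39.06 × $0.08 = $2.1483 + $3.1248 = $5.27

$5.27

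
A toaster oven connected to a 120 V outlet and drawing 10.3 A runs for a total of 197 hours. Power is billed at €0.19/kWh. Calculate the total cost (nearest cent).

€46.26

Power = 10.3 A × 120 V = 1236 W = 1.236 kW
Energy = 1.236 kW × 197 h = 243.492 kWh
Cost = 243.492 kWh × €0.19/kWh = €46.26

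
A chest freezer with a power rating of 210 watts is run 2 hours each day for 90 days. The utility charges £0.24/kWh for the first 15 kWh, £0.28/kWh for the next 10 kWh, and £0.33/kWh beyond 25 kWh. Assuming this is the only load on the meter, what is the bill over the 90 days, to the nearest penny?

£10.62

Runtime = 2 h/day × 90 days = 180 h
Energy = 0.21 kW × 180 h = 37.8 kWh
Tier 1 (0–15 kWh): 15 × £0.24 = £3.6
Tier 2 (15–25 kWh): 10 × £0.28 = £2.8
Above 25 kWh: 12.8 × £0.33 = £4.224
Bill = £10.62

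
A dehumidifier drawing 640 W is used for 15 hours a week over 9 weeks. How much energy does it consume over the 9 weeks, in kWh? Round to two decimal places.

86.40 kWh

Runtime = 15 h/week × 9 weeks = 135 h
Energy = 0.64 kW × 135 h = 86.4 kWh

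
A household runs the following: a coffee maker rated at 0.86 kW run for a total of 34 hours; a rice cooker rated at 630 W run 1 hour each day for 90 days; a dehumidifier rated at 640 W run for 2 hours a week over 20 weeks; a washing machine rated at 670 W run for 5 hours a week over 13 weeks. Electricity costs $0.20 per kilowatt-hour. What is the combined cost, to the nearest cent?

$31.02

coffee maker: 0.86 kW × 34 h = 29.24 kWh
rice cooker: Runtime = 1 h/day × 90 days = 90 h
rice cooker: 0.63 kW × 90 h = 56.7 kWh
dehumidifier: Runtime = 2 h/week × 20 weeks = 40 h
dehumidifier: 0.64 kW × 40 h = 25.6 kWh
washing machine: Runtime = 5 h/week × 13 weeks = 65 h
washing machine: 0.67 kW × 65 h = 43.55 kWh
Total energy = 155.09 kWh
Cost = 155.09 × $0.20 = $31.02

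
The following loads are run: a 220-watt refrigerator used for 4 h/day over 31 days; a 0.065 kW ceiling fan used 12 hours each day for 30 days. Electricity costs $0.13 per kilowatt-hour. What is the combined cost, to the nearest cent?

$6.59

refrigerator: Runtime = 4 h/day × 31 days = 124 h
refrigerator: 0.22 kW × 124 h = 27.28 kWh
ceiling fan: Runtime = 12 h/day × 30 days = 360 h
ceiling fan: 0.065 kW × 360 h = 23.4 kWh
Total energy = 50.68 kWh
Cost = 50.68 × $0.13 = $6.59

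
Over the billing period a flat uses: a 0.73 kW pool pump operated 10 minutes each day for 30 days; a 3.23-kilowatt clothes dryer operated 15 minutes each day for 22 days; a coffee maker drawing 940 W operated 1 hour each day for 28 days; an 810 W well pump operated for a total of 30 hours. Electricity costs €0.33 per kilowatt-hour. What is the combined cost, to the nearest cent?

pool pump: Runtime = 10 min × 30 = 300 min = 5 h
pool pump: 0.73 kW × 5 h = 3.65 kWh
clothes dryer: Runtime = 15 min × 22 = 330 min = 5.5 h
clothes dryer: 3.23 kW × 5.5 h = 17.765 kWh
coffee maker: Runtime = 1 h/day × 28 days = 28 h
coffee maker: 0.94 kW × 28 h = 26.32 kWh
well pump: 0.81 kW × 30 h = 24.3 kWh
Total energy = 72.035 kWh
Cost = 72.035 × €0.33 = €23.77

€23.77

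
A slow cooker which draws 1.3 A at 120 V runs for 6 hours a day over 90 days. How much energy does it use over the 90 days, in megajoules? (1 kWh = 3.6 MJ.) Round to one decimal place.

303.3 MJ

Power = 1.3 A × 120 V = 156 W = 0.156 kW
Runtime = 6 h/day × 90 days = 540 h
Energy = 0.156 kW × 540 h = 84.24 kWh
= 84.24 × 3.6 MJ = 303.3 MJ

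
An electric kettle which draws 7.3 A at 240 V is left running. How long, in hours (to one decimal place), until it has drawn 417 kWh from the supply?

238.0 h

Power = 7.3 A × 240 V = 1752 W = 1.752 kW
Hours = 417 kWh ÷ 1.752 kW = 238.0 h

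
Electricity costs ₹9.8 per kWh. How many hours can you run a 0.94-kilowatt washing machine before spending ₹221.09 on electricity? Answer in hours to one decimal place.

Energy available = ₹221.09 ÷ ₹9.8/kWh = 22.5602 kWh
Hours = 22.5602 kWh ÷ 0.94 kW = 24.0 h

24.0 h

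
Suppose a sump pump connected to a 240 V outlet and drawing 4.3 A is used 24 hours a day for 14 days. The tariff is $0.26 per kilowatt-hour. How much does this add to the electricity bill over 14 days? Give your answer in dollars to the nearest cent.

Power = 4.3 A × 240 V = 1032 W = 1.032 kW
Runtime = 24 h × 14 = 336 h
Energy = 1.032 kW × 336 h = 346.752 kWh
Cost = 346.752 kWh × $0.26/kWh = $90.16

$90.16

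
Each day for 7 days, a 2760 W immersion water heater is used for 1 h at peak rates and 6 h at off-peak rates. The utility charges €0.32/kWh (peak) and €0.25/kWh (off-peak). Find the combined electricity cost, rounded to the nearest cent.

€35.16

Peak energy = 2.76 kW × 1 h × 7 = 19.32 kWh
Off-peak energy = 2.76 kW × 6 h × 7 = 115.92 kWh
Cost = 19.32 × €0.32 + 115.92 × €0.25 = €6.1824 + €28.98 = €35.16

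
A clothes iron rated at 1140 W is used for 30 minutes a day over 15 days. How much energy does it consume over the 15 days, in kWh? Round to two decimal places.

8.55 kWh

Runtime = 30 min × 15 = 450 min = 7.5 h
Energy = 1.14 kW × 7.5 h = 8.55 kWh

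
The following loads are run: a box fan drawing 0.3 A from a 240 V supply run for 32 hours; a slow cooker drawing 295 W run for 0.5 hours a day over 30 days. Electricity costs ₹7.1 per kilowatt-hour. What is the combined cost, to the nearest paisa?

box fan: Power = 0.3 A × 240 V = 72 W = 0.072 kW
box fan: 0.072 kW × 32 h = 2.304 kWh
slow cooker: Runtime = 0.5 h/day × 30 days = 15 h
slow cooker: 0.295 kW × 15 h = 4.425 kWh
Total energy = 6.729 kWh
Cost = 6.729 × ₹7.1 = ₹47.78

₹47.78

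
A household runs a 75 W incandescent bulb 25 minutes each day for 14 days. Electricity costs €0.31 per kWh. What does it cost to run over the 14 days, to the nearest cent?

€0.14

Runtime = 25 min × 14 = 350 min = 5.833333… h
Energy = 0.075 kW × 5.833333… h = 0.4375 kWh
Cost = 0.4375 kWh × €0.31/kWh = €0.14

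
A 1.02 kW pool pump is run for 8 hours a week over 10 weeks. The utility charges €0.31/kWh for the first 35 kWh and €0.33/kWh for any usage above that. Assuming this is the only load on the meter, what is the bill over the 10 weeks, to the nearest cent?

Runtime = 8 h/week × 10 weeks = 80 h
Energy = 1.02 kW × 80 h = 81.6 kWh
Tier 1 (0–35 kWh): 35 × €0.31 = €10.85
Above 35 kWh: 46.6 × €0.33 = €15.378
Bill = €26.23

€26.23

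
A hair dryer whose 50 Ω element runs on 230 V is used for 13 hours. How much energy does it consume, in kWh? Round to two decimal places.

13.75 kWh

Power = V²/R = 230²/50 = 1058 W = 1.058 kW
Energy = 1.058 kW × 13 h = 13.754 kWh ≈ 13.75 kWh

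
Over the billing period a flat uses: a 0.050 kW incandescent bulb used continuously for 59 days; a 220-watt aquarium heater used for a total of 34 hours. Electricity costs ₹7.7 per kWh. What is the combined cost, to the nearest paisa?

incandescent bulb: Runtime = 24 h × 59 = 1416 h
incandescent bulb: 0.05 kW × 1416 h = 70.8 kWh
aquarium heater: 0.22 kW × 34 h = 7.48 kWh
Total energy = 78.28 kWh
Cost = 78.28 × ₹7.7 = ₹602.76

₹602.76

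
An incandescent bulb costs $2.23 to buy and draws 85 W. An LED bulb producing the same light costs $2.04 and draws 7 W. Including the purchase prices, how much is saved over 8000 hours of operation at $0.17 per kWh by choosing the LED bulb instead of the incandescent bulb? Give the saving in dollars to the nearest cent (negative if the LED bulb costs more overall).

$106.27

incandescent bulb: $2.23 + (85/1000) kW × 8000 h × $0.17 = $2.23 + $115.6 = $117.83
LED bulb: $2.04 + (7/1000) kW × 8000 h × $0.17 = $2.04 + $9.52 = $11.56
Saving = $117.83 − $11.56 = $106.27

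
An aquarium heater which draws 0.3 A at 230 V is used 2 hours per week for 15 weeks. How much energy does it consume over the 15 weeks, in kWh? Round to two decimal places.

2.07 kWh

Power = 0.3 A × 230 V = 69 W = 0.069 kW
Runtime = 2 h/week × 15 weeks = 30 h
Energy = 0.069 kW × 30 h = 2.07 kWh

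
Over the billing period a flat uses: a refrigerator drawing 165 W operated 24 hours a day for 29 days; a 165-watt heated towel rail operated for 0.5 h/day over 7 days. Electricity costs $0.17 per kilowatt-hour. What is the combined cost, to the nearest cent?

$19.62

refrigerator: Runtime = 24 h × 29 = 696 h
refrigerator: 0.165 kW × 696 h = 114.84 kWh
heated towel rail: Runtime = 0.5 h/day × 7 days = 3.5 h
heated towel rail: 0.165 kW × 3.5 h = 0.5775 kWh
Total energy = 115.4175 kWh
Cost = 115.4175 × $0.17 = $19.62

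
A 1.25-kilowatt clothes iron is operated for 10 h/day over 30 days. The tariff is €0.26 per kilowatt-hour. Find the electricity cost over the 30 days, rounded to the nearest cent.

€97.50

Runtime = 10 h/day × 30 days = 300 h
Energy = 1.25 kW × 300 h = 375 kWh
Cost = 375 kWh × €0.26/kWh = €97.50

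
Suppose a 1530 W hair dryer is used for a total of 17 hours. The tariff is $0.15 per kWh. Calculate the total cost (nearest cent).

$3.90

Energy = 1.53 kW × 17 h = 26.01 kWh
Cost = 26.01 kWh × $0.15/kWh = $3.90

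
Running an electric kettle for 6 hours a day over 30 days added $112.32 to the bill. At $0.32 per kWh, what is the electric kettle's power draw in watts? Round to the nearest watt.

Energy = $112.32 ÷ $0.32/kWh = 351 kWh
Runtime = 6 h/day × 30 days = 180 h
Power = 351 kWh ÷ 180 h = 1.95 kW = 1950 W

1950 W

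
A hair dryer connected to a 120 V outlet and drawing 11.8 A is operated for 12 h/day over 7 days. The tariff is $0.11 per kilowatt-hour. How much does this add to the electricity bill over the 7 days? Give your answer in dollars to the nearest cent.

$13.08

Power = 11.8 A × 120 V = 1416 W = 1.416 kW
Runtime = 12 h/day × 7 days = 84 h
Energy = 1.416 kW × 84 h = 118.944 kWh
Cost = 118.944 kWh × $0.11/kWh = $13.08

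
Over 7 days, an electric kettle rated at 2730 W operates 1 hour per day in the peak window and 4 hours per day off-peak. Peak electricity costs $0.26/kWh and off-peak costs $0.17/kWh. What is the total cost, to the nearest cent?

Peak energy = 2.73 kW × 1 h × 7 = 19.11 kWh
Off-peak energy = 2.73 kW × 4 h × 7 = 76.44 kWh
Cost = 19.11 × $0.26 + 76.44 × $0.17 = $4.9686 + $12.9948 = $17.96

$17.96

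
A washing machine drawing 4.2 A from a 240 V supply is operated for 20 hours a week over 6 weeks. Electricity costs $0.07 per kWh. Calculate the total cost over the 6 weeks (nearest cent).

$8.47

Power = 4.2 A × 240 V = 1008 W = 1.008 kW
Runtime = 20 h/week × 6 weeks = 120 h
Energy = 1.008 kW × 120 h = 120.96 kWh
Cost = 120.96 kWh × $0.07/kWh = $8.47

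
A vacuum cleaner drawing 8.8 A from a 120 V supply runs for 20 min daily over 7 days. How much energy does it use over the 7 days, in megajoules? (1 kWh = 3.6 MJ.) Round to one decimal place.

Power = 8.8 A × 120 V = 1056 W = 1.056 kW
Runtime = 20 min × 7 = 140 min = 2.333333… h
Energy = 1.056 kW × 2.333333… h = 2.464 kWh
= 2.464 × 3.6 MJ = 8.9 MJ

8.9 MJ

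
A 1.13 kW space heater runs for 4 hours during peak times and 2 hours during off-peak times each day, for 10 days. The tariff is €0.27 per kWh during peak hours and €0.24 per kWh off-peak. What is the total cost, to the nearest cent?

€17.63

Peak energy = 1.13 kW × 4 h × 10 = 45.2 kWh
Off-peak energy = 1.13 kW × 2 h × 10 = 22.6 kWh
Cost = 45.2 × €0.27 + 22.6 × €0.24 = €12.204 + €5.424 = €17.63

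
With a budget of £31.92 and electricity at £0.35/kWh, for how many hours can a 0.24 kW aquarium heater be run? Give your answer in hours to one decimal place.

Energy available = £31.92 ÷ £0.35/kWh = 91.2 kWh
Hours = 91.2 kWh ÷ 0.24 kW = 380.0 h

380.0 h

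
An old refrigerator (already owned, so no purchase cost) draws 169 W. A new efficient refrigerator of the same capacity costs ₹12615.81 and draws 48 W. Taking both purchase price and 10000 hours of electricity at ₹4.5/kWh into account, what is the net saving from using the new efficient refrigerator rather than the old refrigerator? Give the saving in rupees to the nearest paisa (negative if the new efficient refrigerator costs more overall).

-₹7170.81

old refrigerator: ₹0.00 + (169/1000) kW × 10000 h × ₹4.5 = ₹0.00 + ₹7605 = ₹7605
new efficient refrigerator: ₹12615.81 + (48/1000) kW × 10000 h × ₹4.5 = ₹12615.81 + ₹2160 = ₹14775.81
Saving = ₹7605 − ₹14775.81 = −₹7170.81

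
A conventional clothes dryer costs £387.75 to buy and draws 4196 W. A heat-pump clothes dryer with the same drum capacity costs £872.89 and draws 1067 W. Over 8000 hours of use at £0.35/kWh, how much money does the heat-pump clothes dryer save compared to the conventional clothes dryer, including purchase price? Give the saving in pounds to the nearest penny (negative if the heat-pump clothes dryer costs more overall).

£8276.06

conventional clothes dryer: £387.75 + (4196/1000) kW × 8000 h × £0.35 = £387.75 + £11748.8 = £12136.55
heat-pump clothes dryer: £872.89 + (1067/1000) kW × 8000 h × £0.35 = £872.89 + £2987.6 = £3860.49
Saving = £12136.55 − £3860.49 = £8276.06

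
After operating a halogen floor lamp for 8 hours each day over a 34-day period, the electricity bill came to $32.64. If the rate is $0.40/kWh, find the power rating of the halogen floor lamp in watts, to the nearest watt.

Energy = $32.64 ÷ $0.40/kWh = 81.6 kWh
Runtime = 8 h/day × 34 days = 272 h
Power = 81.6 kWh ÷ 272 h = 0.3 kW = 300 W

300 W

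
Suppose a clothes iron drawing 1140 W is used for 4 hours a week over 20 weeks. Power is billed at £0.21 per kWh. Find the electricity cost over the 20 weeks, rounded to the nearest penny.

Runtime = 4 h/week × 20 weeks = 80 h
Energy = 1.14 kW × 80 h = 91.2 kWh
Cost = 91.2 kWh × £0.21/kWh = £19.15

£19.15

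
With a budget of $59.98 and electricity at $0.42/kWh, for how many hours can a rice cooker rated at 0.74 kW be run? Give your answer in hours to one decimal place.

193.0 h

Energy available = $59.98 ÷ $0.42/kWh = 142.8095 kWh
Hours = 142.8095 kWh ÷ 0.74 kW = 193.0 h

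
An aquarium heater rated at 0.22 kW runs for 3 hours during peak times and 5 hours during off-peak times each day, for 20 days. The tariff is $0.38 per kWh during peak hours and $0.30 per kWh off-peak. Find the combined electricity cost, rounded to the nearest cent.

Peak energy = 0.22 kW × 3 h × 20 = 13.2 kWh
Off-peak energy = 0.22 kW × 5 h × 20 = 22 kWh
Cost = 13.2 × $0.38 + 22 × $0.30 = $5.016 + $6.6 = $11.62

$11.62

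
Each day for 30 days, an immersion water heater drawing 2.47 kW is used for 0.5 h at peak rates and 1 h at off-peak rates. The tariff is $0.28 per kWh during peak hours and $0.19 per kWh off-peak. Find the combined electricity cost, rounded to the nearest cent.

$24.45

Peak energy = 2.47 kW × 0.5 h × 30 = 37.05 kWh
Off-peak energy = 2.47 kW × 1 h × 30 = 74.1 kWh
Cost = 37.05 × $0.28 + 74.1 × $0.19 = $10.374 + $14.079 = $24.45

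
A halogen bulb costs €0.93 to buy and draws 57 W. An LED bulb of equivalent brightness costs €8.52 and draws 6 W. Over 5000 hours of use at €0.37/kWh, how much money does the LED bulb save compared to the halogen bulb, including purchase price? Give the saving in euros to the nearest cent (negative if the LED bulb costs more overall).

halogen bulb: €0.93 + (57/1000) kW × 5000 h × €0.37 = €0.93 + €105.45 = €106.38
LED bulb: €8.52 + (6/1000) kW × 5000 h × €0.37 = €8.52 + €11.1 = €19.62
Saving = €106.38 − €19.62 = €86.76

€86.76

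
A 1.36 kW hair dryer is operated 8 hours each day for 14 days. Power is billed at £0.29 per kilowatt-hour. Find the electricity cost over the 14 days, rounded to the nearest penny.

£44.17

Runtime = 8 h/day × 14 days = 112 h
Energy = 1.36 kW × 112 h = 152.32 kWh
Cost = 152.32 kWh × £0.29/kWh = £44.17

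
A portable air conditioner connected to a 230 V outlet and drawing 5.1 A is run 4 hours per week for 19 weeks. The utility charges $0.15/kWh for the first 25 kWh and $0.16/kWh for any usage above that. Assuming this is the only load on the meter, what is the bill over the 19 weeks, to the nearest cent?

$14.01

Power = 5.1 A × 230 V = 1173 W = 1.173 kW
Runtime = 4 h/week × 19 weeks = 76 h
Energy = 1.173 kW × 76 h = 89.148 kWh
Tier 1 (0–25 kWh): 25 × $0.15 = $3.75
Above 25 kWh: 64.148 × $0.16 = $10.26368
Bill = $14.01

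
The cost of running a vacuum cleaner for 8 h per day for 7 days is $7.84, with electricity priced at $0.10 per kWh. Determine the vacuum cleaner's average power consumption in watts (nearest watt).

Energy = $7.84 ÷ $0.10/kWh = 78.4 kWh
Runtime = 8 h/day × 7 days = 56 h
Power = 78.4 kWh ÷ 56 h = 1.4 kW = 1400 W

1400 W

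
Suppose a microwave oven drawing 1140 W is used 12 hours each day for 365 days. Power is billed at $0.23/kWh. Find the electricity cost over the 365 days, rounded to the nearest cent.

$1148.44

Runtime = 12 h/day × 365 days = 4380 h
Energy = 1.14 kW × 4380 h = 4993.2 kWh
Cost = 4993.2 kWh × $0.23/kWh = $1148.44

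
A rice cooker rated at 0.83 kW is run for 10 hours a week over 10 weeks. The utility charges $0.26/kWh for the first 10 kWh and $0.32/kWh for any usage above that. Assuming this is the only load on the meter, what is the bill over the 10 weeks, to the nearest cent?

Runtime = 10 h/week × 10 weeks = 100 h
Energy = 0.83 kW × 100 h = 83 kWh
Tier 1 (0–10 kWh): 10 × $0.26 = $2.6
Above 10 kWh: 73 × $0.32 = $23.36
Bill = $25.96

$25.96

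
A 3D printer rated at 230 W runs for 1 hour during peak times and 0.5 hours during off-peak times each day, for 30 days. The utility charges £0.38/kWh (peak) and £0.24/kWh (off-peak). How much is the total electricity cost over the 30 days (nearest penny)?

Peak energy = 0.23 kW × 1 h × 30 = 6.9 kWh
Off-peak energy = 0.23 kW × 0.5 h × 30 = 3.45 kWh
Cost = 6.9 × £0.38 + 3.45 × £0.24 = £2.622 + £0.828 = £3.45

£3.45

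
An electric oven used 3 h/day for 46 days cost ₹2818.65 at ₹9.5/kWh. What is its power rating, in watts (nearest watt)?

Energy = ₹2818.65 ÷ ₹9.5/kWh = 296.7 kWh
Runtime = 3 h/day × 46 days = 138 h
Power = 296.7 kWh ÷ 138 h = 2.15 kW = 2150 W

2150 W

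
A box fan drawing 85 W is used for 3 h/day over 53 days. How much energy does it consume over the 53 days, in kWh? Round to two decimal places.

13.52 kWh

Runtime = 3 h/day × 53 days = 159 h
Energy = 0.085 kW × 159 h = 13.515 kWh ≈ 13.52 kWh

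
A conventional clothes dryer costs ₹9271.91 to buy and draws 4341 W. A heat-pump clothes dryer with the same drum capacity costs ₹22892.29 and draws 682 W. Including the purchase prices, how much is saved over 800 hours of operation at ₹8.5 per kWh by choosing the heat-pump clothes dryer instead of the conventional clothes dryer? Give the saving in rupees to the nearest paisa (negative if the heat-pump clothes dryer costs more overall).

conventional clothes dryer: ₹9271.91 + (4341/1000) kW × 800 h × ₹8.5 = ₹9271.91 + ₹29518.8 = ₹38790.71
heat-pump clothes dryer: ₹22892.29 + (682/1000) kW × 800 h × ₹8.5 = ₹22892.29 + ₹4637.6 = ₹27529.89
Saving = ₹38790.71 − ₹27529.89 = ₹11260.82

₹11260.82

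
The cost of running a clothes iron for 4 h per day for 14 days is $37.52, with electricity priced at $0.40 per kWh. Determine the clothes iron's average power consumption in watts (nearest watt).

1675 W

Energy = $37.52 ÷ $0.40/kWh = 93.8 kWh
Runtime = 4 h/day × 14 days = 56 h
Power = 93.8 kWh ÷ 56 h = 1.675 kW = 1675 W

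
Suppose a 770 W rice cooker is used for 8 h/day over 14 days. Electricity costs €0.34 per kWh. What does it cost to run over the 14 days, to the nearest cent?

€29.32

Runtime = 8 h/day × 14 days = 112 h
Energy = 0.77 kW × 112 h = 86.24 kWh
Cost = 86.24 kWh × €0.34/kWh = €29.32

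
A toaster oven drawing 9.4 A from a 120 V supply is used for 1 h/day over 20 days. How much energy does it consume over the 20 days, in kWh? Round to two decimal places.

Power = 9.4 A × 120 V = 1128 W = 1.128 kW
Runtime = 1 h/day × 20 days = 20 h
Energy = 1.128 kW × 20 h = 22.56 kWh

22.56 kWh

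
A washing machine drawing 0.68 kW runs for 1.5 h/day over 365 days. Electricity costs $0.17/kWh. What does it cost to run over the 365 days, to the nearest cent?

$63.29

Runtime = 1.5 h/day × 365 days = 547.5 h
Energy = 0.68 kW × 547.5 h = 372.3 kWh
Cost = 372.3 kWh × $0.17/kWh = $63.29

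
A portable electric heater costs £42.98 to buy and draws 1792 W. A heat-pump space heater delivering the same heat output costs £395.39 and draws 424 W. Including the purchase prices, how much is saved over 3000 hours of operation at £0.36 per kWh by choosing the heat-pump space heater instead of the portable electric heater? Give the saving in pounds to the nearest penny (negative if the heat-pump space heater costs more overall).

portable electric heater: £42.98 + (1792/1000) kW × 3000 h × £0.36 = £42.98 + £1935.36 = £1978.34
heat-pump space heater: £395.39 + (424/1000) kW × 3000 h × £0.36 = £395.39 + £457.92 = £853.31
Saving = £1978.34 − £853.31 = £1125.03

£1125.03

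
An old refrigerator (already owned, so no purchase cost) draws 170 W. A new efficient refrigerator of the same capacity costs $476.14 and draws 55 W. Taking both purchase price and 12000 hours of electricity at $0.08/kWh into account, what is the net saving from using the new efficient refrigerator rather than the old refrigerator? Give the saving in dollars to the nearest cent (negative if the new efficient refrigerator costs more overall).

-$365.74

old refrigerator: $0.00 + (170/1000) kW × 12000 h × $0.08 = $0.00 + $163.2 = $163.2
new efficient refrigerator: $476.14 + (55/1000) kW × 12000 h × $0.08 = $476.14 + $52.8 = $528.94
Saving = $163.2 − $528.94 = −$365.74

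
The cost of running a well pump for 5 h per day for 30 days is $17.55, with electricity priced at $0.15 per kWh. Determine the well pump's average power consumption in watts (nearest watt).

780 W

Energy = $17.55 ÷ $0.15/kWh = 117 kWh
Runtime = 5 h/day × 30 days = 150 h
Power = 117 kWh ÷ 150 h = 0.78 kW = 780 W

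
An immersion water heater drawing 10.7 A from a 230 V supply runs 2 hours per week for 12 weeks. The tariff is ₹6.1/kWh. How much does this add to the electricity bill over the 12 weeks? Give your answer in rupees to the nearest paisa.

₹360.29

Power = 10.7 A × 230 V = 2461 W = 2.461 kW
Runtime = 2 h/week × 12 weeks = 24 h
Energy = 2.461 kW × 24 h = 59.064 kWh
Cost = 59.064 kWh × ₹6.1/kWh = ₹360.29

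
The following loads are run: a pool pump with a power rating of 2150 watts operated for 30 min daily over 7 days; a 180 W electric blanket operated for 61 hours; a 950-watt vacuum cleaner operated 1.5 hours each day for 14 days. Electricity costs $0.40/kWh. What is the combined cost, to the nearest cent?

$15.38

pool pump: Runtime = 30 min × 7 = 210 min = 3.5 h
pool pump: 2.15 kW × 3.5 h = 7.525 kWh
electric blanket: 0.18 kW × 61 h = 10.98 kWh
vacuum cleaner: Runtime = 1.5 h/day × 14 days = 21 h
vacuum cleaner: 0.95 kW × 21 h = 19.95 kWh
Total energy = 38.455 kWh
Cost = 38.455 × $0.40 = $15.38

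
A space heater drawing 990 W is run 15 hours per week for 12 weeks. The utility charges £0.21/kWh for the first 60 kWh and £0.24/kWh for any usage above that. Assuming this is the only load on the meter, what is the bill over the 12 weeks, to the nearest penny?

£40.97

Runtime = 15 h/week × 12 weeks = 180 h
Energy = 0.99 kW × 180 h = 178.2 kWh
Tier 1 (0–60 kWh): 60 × £0.21 = £12.6
Above 60 kWh: 118.2 × £0.24 = £28.368
Bill = £40.97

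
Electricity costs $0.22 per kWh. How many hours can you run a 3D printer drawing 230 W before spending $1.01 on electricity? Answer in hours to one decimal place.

20.0 h

Energy available = $1.01 ÷ $0.22/kWh = 4.5909 kWh
Hours = 4.5909 kWh ÷ 0.23 kW = 20.0 h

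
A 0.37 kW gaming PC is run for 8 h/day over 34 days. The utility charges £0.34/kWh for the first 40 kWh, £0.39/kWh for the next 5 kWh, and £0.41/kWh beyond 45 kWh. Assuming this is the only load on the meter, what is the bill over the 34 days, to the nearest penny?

£38.36

Runtime = 8 h/day × 34 days = 272 h
Energy = 0.37 kW × 272 h = 100.64 kWh
Tier 1 (0–40 kWh): 40 × £0.34 = £13.6
Tier 2 (40–45 kWh): 5 × £0.39 = £1.95
Above 45 kWh: 55.64 × £0.41 = £22.8124
Bill = £38.36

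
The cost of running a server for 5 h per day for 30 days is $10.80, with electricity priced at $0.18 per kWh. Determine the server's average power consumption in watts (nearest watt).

400 W

Energy = $10.80 ÷ $0.18/kWh = 60 kWh
Runtime = 5 h/day × 30 days = 150 h
Power = 60 kWh ÷ 150 h = 0.4 kW = 400 W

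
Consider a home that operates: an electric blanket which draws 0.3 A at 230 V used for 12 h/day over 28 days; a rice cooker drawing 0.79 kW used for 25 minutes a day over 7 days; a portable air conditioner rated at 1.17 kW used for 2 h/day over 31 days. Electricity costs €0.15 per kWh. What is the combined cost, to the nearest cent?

€14.70

electric blanket: Power = 0.3 A × 230 V = 69 W = 0.069 kW
electric blanket: Runtime = 12 h/day × 28 days = 336 h
electric blanket: 0.069 kW × 336 h = 23.184 kWh
rice cooker: Runtime = 25 min × 7 = 175 min = 2.916666… h
rice cooker: 0.79 kW × 2.916666… h = 2.304166… kWh
portable air conditioner: Runtime = 2 h/day × 31 days = 62 h
portable air conditioner: 1.17 kW × 62 h = 72.54 kWh
Total energy = 98.028166… kWh
Cost = 98.028166… × €0.15 = €14.70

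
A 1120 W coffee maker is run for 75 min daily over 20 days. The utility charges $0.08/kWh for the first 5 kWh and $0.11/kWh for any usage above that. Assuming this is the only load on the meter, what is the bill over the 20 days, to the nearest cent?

Runtime = 75 min × 20 = 1500 min = 25 h
Energy = 1.12 kW × 25 h = 28 kWh
Tier 1 (0–5 kWh): 5 × $0.08 = $0.4
Above 5 kWh: 23 × $0.11 = $2.53
Bill = $2.93

$2.93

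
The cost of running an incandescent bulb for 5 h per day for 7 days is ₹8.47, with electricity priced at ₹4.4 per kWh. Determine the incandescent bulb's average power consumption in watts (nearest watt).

Energy = ₹8.47 ÷ ₹4.4/kWh = 1.925 kWh
Runtime = 5 h/day × 7 days = 35 h
Power = 1.925 kWh ÷ 35 h = 0.055 kW = 55 W

55 W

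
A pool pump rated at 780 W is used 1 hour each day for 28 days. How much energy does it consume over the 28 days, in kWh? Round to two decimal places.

21.84 kWh

Runtime = 1 h/day × 28 days = 28 h
Energy = 0.78 kW × 28 h = 21.84 kWh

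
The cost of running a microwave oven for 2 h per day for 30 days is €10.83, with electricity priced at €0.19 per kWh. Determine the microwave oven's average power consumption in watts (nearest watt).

Energy = €10.83 ÷ €0.19/kWh = 57 kWh
Runtime = 2 h/day × 30 days = 60 h
Power = 57 kWh ÷ 60 h = 0.95 kW = 950 W

950 W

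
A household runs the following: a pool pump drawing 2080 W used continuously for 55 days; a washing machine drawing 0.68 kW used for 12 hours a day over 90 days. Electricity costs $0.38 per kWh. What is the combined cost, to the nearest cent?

pool pump: Runtime = 24 h × 55 = 1320 h
pool pump: 2.08 kW × 1320 h = 2745.6 kWh
washing machine: Runtime = 12 h/day × 90 days = 1080 h
washing machine: 0.68 kW × 1080 h = 734.4 kWh
Total energy = 3480 kWh
Cost = 3480 × $0.38 = $1322.40

$1322.40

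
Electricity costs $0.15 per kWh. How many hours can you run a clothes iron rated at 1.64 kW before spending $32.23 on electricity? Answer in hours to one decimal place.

Energy available = $32.23 ÷ $0.15/kWh = 214.8667 kWh
Hours = 214.8667 kWh ÷ 1.64 kW = 131.0 h

131.0 h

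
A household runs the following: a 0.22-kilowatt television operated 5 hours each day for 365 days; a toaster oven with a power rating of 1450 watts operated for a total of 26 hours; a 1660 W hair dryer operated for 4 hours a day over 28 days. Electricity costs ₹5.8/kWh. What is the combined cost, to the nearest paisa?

television: Runtime = 5 h/day × 365 days = 1825 h
television: 0.22 kW × 1825 h = 401.5 kWh
toaster oven: 1.45 kW × 26 h = 37.7 kWh
hair dryer: Runtime = 4 h/day × 28 days = 112 h
hair dryer: 1.66 kW × 112 h = 185.92 kWh
Total energy = 625.12 kWh
Cost = 625.12 × ₹5.8 = ₹3625.70

₹3625.70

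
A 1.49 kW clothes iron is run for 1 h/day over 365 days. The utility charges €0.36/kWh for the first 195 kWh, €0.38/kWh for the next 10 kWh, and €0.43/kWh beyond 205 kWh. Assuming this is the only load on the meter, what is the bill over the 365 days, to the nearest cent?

€219.71

Runtime = 1 h/day × 365 days = 365 h
Energy = 1.49 kW × 365 h = 543.85 kWh
Tier 1 (0–195 kWh): 195 × €0.36 = €70.2
Tier 2 (195–205 kWh): 10 × €0.38 = €3.8
Above 205 kWh: 338.85 × €0.43 = €145.7055
Bill = €219.71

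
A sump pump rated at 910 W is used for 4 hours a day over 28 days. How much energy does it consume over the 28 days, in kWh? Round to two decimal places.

101.92 kWh

Runtime = 4 h/day × 28 days = 112 h
Energy = 0.91 kW × 112 h = 101.92 kWh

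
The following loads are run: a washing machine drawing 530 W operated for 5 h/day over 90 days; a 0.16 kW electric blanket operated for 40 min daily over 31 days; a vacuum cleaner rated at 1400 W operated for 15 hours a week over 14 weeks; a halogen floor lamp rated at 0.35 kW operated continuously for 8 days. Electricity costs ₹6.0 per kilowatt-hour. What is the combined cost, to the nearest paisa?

₹3618.04

washing machine: Runtime = 5 h/day × 90 days = 450 h
washing machine: 0.53 kW × 450 h = 238.5 kWh
electric blanket: Runtime = 40 min × 31 = 1240 min = 20.666666… h
electric blanket: 0.16 kW × 20.666666… h = 3.306666… kWh
vacuum cleaner: Runtime = 15 h/week × 14 weeks = 210 h
vacuum cleaner: 1.4 kW × 210 h = 294 kWh
halogen floor lamp: Runtime = 24 h × 8 = 192 h
halogen floor lamp: 0.35 kW × 192 h = 67.2 kWh
Total energy = 603.006666… kWh
Cost = 603.006666… × ₹6.0 = ₹3618.04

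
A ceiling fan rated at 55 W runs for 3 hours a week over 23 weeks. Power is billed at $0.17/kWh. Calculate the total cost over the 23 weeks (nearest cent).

Runtime = 3 h/week × 23 weeks = 69 h
Energy = 0.055 kW × 69 h = 3.795 kWh
Cost = 3.795 kWh × $0.17/kWh = $0.65

$0.65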